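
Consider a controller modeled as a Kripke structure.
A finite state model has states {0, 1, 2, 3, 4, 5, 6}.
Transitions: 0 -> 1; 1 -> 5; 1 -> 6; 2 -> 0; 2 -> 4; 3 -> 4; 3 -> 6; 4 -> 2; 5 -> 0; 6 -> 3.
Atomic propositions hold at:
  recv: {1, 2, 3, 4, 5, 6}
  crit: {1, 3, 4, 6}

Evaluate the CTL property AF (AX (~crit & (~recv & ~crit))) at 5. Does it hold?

Yes

Sat(~crit) = {0, 2, 5}
Sat(~recv) = {0}
Sat(~recv & ~crit) = {0}
Sat(~crit & (~recv & ~crit)) = {0}
Sat(AX (~crit & (~recv & ~crit))) = {s : every successor in {0}} = {5}
AF (AX (~crit & (~recv & ~crit))): least fixpoint, start Z0 = {5}, add states with every successor in Z. Already a fixed point.
Sat(AF (AX (~crit & (~recv & ~crit)))) = {5}
5 ∈ Sat(AF (AX (~crit & (~recv & ~crit)))) = {5}, so the formula holds at 5.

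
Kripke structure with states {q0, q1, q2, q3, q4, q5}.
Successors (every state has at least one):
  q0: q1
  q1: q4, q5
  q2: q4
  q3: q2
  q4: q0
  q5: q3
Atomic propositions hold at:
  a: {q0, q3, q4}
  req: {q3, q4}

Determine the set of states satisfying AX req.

Sat(AX req) = {s : every successor in {q3, q4}} = {q2, q5}

{q2, q5}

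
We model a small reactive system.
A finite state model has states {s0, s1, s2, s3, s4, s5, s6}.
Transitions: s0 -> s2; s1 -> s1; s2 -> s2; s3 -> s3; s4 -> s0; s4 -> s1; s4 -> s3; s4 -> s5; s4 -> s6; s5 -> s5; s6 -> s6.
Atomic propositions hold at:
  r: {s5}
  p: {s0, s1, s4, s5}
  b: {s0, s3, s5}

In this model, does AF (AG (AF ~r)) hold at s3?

Yes

Sat(~r) = {s0, s1, s2, s3, s4, s6}
AF ~r: least fixpoint, start Z0 = {s0, s1, s2, s3, s4, s6}, add states with every successor in Z. Already a fixed point.
Sat(AF ~r) = {s0, s1, s2, s3, s4, s6}
AG (AF ~r): greatest fixpoint, start Z0 = {s0, s1, s2, s3, s4, s6}, keep only states in Sat with every successor in Z. Z1 = {s0, s1, s2, s3, s6}; fixed.
Sat(AG (AF ~r)) = {s0, s1, s2, s3, s6}
AF (AG (AF ~r)): least fixpoint, start Z0 = {s0, s1, s2, s3, s6}, add states with every successor in Z. Already a fixed point.
Sat(AF (AG (AF ~r))) = {s0, s1, s2, s3, s6}
s3 ∈ Sat(AF (AG (AF ~r))) = {s0, s1, s2, s3, s6}, so the formula holds at s3.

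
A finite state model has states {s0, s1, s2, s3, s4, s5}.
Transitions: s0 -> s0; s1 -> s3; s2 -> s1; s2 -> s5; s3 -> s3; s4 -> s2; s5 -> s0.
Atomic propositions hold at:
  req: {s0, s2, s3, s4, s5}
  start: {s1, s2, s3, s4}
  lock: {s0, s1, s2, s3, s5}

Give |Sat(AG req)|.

AG req: greatest fixpoint, start Z0 = {s0, s2, s3, s4, s5}, keep only states in Sat with every successor in Z. Z1 = {s0, s3, s4, s5}; Z2 = {s0, s3, s5}; fixed.
Sat(AG req) = {s0, s3, s5}
|Sat(AG req)| = |{s0, s3, s5}| = 3.

3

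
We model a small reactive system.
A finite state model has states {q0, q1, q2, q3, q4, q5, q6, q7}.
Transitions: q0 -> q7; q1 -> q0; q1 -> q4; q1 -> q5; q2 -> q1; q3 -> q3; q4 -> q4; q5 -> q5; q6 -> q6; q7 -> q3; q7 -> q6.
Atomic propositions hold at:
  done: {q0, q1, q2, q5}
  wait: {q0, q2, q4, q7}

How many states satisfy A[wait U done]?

4

A[wait U done]: least fixpoint, start Z0 = Sat(done) = {q0, q1, q2, q5}, add states in Sat(wait) with every successor in Z. Already a fixed point.
Sat(A[wait U done]) = {q0, q1, q2, q5}
|Sat(A[wait U done])| = |{q0, q1, q2, q5}| = 4.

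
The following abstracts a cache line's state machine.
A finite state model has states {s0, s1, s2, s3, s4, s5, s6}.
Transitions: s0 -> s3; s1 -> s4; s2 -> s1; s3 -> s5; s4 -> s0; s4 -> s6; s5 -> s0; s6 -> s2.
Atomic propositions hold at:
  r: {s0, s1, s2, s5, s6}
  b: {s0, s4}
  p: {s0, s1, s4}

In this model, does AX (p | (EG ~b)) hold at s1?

Sat(~b) = {s1, s2, s3, s5, s6}
EG ~b: greatest fixpoint, start Z0 = {s1, s2, s3, s5, s6}, keep only states in Sat with some successor in Z. Z1 = {s2, s3, s6}; Z2 = {s6}; Z3 = ∅; fixed.
Sat(EG ~b) = ∅
Sat(p | (EG ~b)) = {s0, s1, s4}
Sat(AX (p | (EG ~b))) = {s : every successor in {s0, s1, s4}} = {s1, s2, s5}
s1 ∈ Sat(AX (p | (EG ~b))) = {s1, s2, s5}, so the formula holds at s1.

Yes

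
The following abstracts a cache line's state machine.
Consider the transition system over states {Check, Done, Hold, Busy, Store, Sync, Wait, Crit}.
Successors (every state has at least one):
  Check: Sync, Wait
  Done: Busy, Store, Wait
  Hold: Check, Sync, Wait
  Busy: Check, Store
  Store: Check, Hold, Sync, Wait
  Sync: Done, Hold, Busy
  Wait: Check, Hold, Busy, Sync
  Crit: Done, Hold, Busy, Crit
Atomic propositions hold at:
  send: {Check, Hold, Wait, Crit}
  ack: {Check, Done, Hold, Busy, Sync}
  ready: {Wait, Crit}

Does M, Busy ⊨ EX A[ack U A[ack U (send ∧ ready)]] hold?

Sat(send ∧ ready) = {Wait, Crit}
A[ack U (send ∧ ready)]: least fixpoint, start Z0 = Sat((send ∧ ready)) = {Wait, Crit}, add states in Sat(ack) with every successor in Z. Already a fixed point.
Sat(A[ack U (send ∧ ready)]) = {Wait, Crit}
A[ack U A[ack U (send ∧ ready)]]: least fixpoint, start Z0 = Sat(A[ack U (send ∧ ready)]) = {Wait, Crit}, add states in Sat(ack) with every successor in Z. Already a fixed point.
Sat(A[ack U A[ack U (send ∧ ready)]]) = {Wait, Crit}
Sat(EX A[ack U A[ack U (send ∧ ready)]]) = {s : some successor in {Wait, Crit}} = {Check, Done, Hold, Store, Crit}
Busy ∉ Sat(EX A[ack U A[ack U (send ∧ ready)]]) = {Check, Done, Hold, Store, Crit}, so the formula does not hold at Busy.

No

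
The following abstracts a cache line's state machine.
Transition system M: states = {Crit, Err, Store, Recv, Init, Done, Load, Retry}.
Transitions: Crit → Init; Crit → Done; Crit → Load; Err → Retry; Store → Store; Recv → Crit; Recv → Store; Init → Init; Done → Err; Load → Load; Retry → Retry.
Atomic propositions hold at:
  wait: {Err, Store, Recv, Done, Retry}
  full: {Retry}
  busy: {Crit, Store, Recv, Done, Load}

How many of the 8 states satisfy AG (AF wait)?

AF wait: least fixpoint, start Z0 = {Err, Store, Recv, Done, Retry}, add states with every successor in Z. Already a fixed point.
Sat(AF wait) = {Err, Store, Recv, Done, Retry}
AG (AF wait): greatest fixpoint, start Z0 = {Err, Store, Recv, Done, Retry}, keep only states in Sat with every successor in Z. Z1 = {Err, Store, Done, Retry}; fixed.
Sat(AG (AF wait)) = {Err, Store, Done, Retry}
|Sat(AG (AF wait))| = |{Err, Store, Done, Retry}| = 4.

4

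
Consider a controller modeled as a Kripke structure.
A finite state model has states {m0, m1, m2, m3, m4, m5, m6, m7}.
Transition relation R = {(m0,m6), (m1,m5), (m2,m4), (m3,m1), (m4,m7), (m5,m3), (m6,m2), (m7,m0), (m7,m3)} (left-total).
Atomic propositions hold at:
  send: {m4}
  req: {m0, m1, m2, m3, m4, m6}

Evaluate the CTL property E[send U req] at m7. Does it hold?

No

E[send U req]: least fixpoint, start Z0 = Sat(req) = {m0, m1, m2, m3, m4, m6}, add states in Sat(send) with some successor in Z. Already a fixed point.
Sat(E[send U req]) = {m0, m1, m2, m3, m4, m6}
m7 ∉ Sat(E[send U req]) = {m0, m1, m2, m3, m4, m6}, so the formula does not hold at m7.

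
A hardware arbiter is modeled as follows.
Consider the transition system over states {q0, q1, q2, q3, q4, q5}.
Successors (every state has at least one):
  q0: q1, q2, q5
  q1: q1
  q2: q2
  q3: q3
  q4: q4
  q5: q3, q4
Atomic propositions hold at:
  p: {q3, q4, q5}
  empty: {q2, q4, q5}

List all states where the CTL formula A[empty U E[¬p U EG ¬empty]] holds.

{q0, q1, q3}

Sat(¬p) = {q0, q1, q2}
Sat(¬empty) = {q0, q1, q3}
EG ¬empty: greatest fixpoint, start Z0 = {q0, q1, q3}, keep only states in Sat with some successor in Z. Already a fixed point.
Sat(EG ¬empty) = {q0, q1, q3}
E[¬p U EG ¬empty]: least fixpoint, start Z0 = Sat(EG ¬empty) = {q0, q1, q3}, add states in Sat(¬p) with some successor in Z. Already a fixed point.
Sat(E[¬p U EG ¬empty]) = {q0, q1, q3}
A[empty U E[¬p U EG ¬empty]]: least fixpoint, start Z0 = Sat(E[¬p U EG ¬empty]) = {q0, q1, q3}, add states in Sat(empty) with every successor in Z. Already a fixed point.
Sat(A[empty U E[¬p U EG ¬empty]]) = {q0, q1, q3}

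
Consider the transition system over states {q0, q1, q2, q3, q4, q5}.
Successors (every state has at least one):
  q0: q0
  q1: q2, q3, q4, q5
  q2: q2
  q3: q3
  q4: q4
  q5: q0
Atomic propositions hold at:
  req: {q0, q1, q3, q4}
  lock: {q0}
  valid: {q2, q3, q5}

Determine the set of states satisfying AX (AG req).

AG req: greatest fixpoint, start Z0 = {q0, q1, q3, q4}, keep only states in Sat with every successor in Z. Z1 = {q0, q3, q4}; fixed.
Sat(AG req) = {q0, q3, q4}
Sat(AX (AG req)) = {s : every successor in {q0, q3, q4}} = {q0, q3, q4, q5}

{q0, q3, q4, q5}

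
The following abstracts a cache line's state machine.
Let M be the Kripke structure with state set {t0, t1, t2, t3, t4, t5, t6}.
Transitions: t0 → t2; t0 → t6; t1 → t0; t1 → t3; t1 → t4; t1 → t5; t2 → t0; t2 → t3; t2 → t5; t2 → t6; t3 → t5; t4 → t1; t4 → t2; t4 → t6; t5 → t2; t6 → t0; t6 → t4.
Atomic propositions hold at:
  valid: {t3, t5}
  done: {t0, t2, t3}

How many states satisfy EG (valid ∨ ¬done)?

3

Sat(¬done) = {t1, t4, t5, t6}
Sat(valid ∨ ¬done) = {t1, t3, t4, t5, t6}
EG (valid ∨ ¬done): greatest fixpoint, start Z0 = {t1, t3, t4, t5, t6}, keep only states in Sat with some successor in Z. Z1 = {t1, t3, t4, t6}; Z2 = {t1, t4, t6}; fixed.
Sat(EG (valid ∨ ¬done)) = {t1, t4, t6}
|Sat(EG (valid ∨ ¬done))| = |{t1, t4, t6}| = 3.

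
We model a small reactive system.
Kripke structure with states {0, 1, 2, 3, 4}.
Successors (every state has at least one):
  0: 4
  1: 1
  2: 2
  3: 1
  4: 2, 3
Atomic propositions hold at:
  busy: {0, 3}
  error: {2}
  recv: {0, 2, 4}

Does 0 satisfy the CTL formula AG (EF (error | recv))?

Sat(error | recv) = {0, 2, 4}
EF (error | recv): least fixpoint, start Z0 = {0, 2, 4}, add states with some successor in Z. Already a fixed point.
Sat(EF (error | recv)) = {0, 2, 4}
AG (EF (error | recv)): greatest fixpoint, start Z0 = {0, 2, 4}, keep only states in Sat with every successor in Z. Z1 = {0, 2}; Z2 = {2}; fixed.
Sat(AG (EF (error | recv))) = {2}
0 ∉ Sat(AG (EF (error | recv))) = {2}, so the formula does not hold at 0.

No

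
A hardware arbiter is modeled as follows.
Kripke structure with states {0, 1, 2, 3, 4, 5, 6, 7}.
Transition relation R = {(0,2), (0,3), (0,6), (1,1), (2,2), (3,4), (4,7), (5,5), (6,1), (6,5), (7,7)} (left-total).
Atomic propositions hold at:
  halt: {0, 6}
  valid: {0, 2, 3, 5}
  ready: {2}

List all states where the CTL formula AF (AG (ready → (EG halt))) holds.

{1, 3, 4, 5, 6, 7}

EG halt: greatest fixpoint, start Z0 = {0, 6}, keep only states in Sat with some successor in Z. Z1 = {0}; Z2 = ∅; fixed.
Sat(EG halt) = ∅
Sat(ready → (EG halt)) = {0, 1, 3, 4, 5, 6, 7}
AG (ready → (EG halt)): greatest fixpoint, start Z0 = {0, 1, 3, 4, 5, 6, 7}, keep only states in Sat with every successor in Z. Z1 = {1, 3, 4, 5, 6, 7}; fixed.
Sat(AG (ready → (EG halt))) = {1, 3, 4, 5, 6, 7}
AF (AG (ready → (EG halt))): least fixpoint, start Z0 = {1, 3, 4, 5, 6, 7}, add states with every successor in Z. Already a fixed point.
Sat(AF (AG (ready → (EG halt)))) = {1, 3, 4, 5, 6, 7}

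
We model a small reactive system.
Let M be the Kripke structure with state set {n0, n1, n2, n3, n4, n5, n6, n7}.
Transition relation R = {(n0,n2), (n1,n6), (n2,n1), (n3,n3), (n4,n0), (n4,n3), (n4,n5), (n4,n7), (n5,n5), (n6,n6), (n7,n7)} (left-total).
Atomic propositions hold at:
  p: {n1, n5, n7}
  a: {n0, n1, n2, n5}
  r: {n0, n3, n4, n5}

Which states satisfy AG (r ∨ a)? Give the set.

{n3, n5}

Sat(r ∨ a) = {n0, n1, n2, n3, n4, n5}
AG (r ∨ a): greatest fixpoint, start Z0 = {n0, n1, n2, n3, n4, n5}, keep only states in Sat with every successor in Z. Z1 = {n0, n2, n3, n5}; Z2 = {n0, n3, n5}; Z3 = {n3, n5}; fixed.
Sat(AG (r ∨ a)) = {n3, n5}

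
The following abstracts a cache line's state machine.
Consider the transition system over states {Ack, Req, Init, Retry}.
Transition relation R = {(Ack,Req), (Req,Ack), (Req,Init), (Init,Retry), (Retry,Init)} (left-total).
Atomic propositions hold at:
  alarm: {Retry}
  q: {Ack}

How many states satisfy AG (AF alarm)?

AF alarm: least fixpoint, start Z0 = {Retry}, add states with every successor in Z. Z1 = {Init, Retry}; fixed.
Sat(AF alarm) = {Init, Retry}
AG (AF alarm): greatest fixpoint, start Z0 = {Init, Retry}, keep only states in Sat with every successor in Z. Already a fixed point.
Sat(AG (AF alarm)) = {Init, Retry}
|Sat(AG (AF alarm))| = |{Init, Retry}| = 2.

2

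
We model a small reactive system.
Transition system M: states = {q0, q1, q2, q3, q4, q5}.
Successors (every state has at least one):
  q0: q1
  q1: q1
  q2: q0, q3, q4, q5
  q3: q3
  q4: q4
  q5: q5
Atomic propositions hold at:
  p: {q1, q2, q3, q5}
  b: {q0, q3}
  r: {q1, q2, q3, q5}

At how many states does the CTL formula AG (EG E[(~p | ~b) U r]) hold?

Sat(~p) = {q0, q4}
Sat(~b) = {q1, q2, q4, q5}
Sat(~p | ~b) = {q0, q1, q2, q4, q5}
E[(~p | ~b) U r]: least fixpoint, start Z0 = Sat(r) = {q1, q2, q3, q5}, add states in Sat(~p | ~b) with some successor in Z. Z1 = {q0, q1, q2, q3, q5}; fixed.
Sat(E[(~p | ~b) U r]) = {q0, q1, q2, q3, q5}
EG E[(~p | ~b) U r]: greatest fixpoint, start Z0 = {q0, q1, q2, q3, q5}, keep only states in Sat with some successor in Z. Already a fixed point.
Sat(EG E[(~p | ~b) U r]) = {q0, q1, q2, q3, q5}
AG (EG E[(~p | ~b) U r]): greatest fixpoint, start Z0 = {q0, q1, q2, q3, q5}, keep only states in Sat with every successor in Z. Z1 = {q0, q1, q3, q5}; fixed.
Sat(AG (EG E[(~p | ~b) U r])) = {q0, q1, q3, q5}
|Sat(AG (EG E[(~p | ~b) U r]))| = |{q0, q1, q3, q5}| = 4.

4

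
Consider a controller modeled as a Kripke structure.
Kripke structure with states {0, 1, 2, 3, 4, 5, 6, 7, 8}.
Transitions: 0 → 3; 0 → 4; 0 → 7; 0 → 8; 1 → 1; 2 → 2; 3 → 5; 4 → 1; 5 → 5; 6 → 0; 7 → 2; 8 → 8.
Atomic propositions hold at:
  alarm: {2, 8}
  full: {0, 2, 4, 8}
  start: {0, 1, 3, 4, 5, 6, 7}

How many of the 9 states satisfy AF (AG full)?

3

AG full: greatest fixpoint, start Z0 = {0, 2, 4, 8}, keep only states in Sat with every successor in Z. Z1 = {2, 8}; fixed.
Sat(AG full) = {2, 8}
AF (AG full): least fixpoint, start Z0 = {2, 8}, add states with every successor in Z. Z1 = {2, 7, 8}; fixed.
Sat(AF (AG full)) = {2, 7, 8}
|Sat(AF (AG full))| = |{2, 7, 8}| = 3.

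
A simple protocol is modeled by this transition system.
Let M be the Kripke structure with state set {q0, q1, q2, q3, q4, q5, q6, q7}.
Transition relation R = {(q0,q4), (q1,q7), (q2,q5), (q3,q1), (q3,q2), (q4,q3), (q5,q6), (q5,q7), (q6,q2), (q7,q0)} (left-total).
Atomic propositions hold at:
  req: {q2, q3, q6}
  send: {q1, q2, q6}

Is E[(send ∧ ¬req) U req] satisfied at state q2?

Yes

Sat(¬req) = {q0, q1, q4, q5, q7}
Sat(send ∧ ¬req) = {q1}
E[(send ∧ ¬req) U req]: least fixpoint, start Z0 = Sat(req) = {q2, q3, q6}, add states in Sat(send ∧ ¬req) with some successor in Z. Already a fixed point.
Sat(E[(send ∧ ¬req) U req]) = {q2, q3, q6}
q2 ∈ Sat(E[(send ∧ ¬req) U req]) = {q2, q3, q6}, so the formula holds at q2.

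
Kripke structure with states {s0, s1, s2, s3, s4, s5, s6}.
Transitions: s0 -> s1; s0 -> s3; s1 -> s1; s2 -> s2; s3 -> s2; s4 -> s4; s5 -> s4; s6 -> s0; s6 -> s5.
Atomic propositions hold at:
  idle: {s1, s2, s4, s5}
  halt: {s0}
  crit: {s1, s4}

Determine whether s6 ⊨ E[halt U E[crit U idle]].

E[crit U idle]: least fixpoint, start Z0 = Sat(idle) = {s1, s2, s4, s5}, add states in Sat(crit) with some successor in Z. Already a fixed point.
Sat(E[crit U idle]) = {s1, s2, s4, s5}
E[halt U E[crit U idle]]: least fixpoint, start Z0 = Sat(E[crit U idle]) = {s1, s2, s4, s5}, add states in Sat(halt) with some successor in Z. Z1 = {s0, s1, s2, s4, s5}; fixed.
Sat(E[halt U E[crit U idle]]) = {s0, s1, s2, s4, s5}
s6 ∉ Sat(E[halt U E[crit U idle]]) = {s0, s1, s2, s4, s5}, so the formula does not hold at s6.

No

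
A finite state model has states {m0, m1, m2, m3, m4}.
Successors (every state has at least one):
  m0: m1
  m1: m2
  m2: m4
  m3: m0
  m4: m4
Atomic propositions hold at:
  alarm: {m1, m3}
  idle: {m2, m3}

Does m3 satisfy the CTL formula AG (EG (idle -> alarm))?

No

Sat(idle -> alarm) = {m0, m1, m3, m4}
EG (idle -> alarm): greatest fixpoint, start Z0 = {m0, m1, m3, m4}, keep only states in Sat with some successor in Z. Z1 = {m0, m3, m4}; Z2 = {m3, m4}; Z3 = {m4}; fixed.
Sat(EG (idle -> alarm)) = {m4}
AG (EG (idle -> alarm)): greatest fixpoint, start Z0 = {m4}, keep only states in Sat with every successor in Z. Already a fixed point.
Sat(AG (EG (idle -> alarm))) = {m4}
m3 ∉ Sat(AG (EG (idle -> alarm))) = {m4}, so the formula does not hold at m3.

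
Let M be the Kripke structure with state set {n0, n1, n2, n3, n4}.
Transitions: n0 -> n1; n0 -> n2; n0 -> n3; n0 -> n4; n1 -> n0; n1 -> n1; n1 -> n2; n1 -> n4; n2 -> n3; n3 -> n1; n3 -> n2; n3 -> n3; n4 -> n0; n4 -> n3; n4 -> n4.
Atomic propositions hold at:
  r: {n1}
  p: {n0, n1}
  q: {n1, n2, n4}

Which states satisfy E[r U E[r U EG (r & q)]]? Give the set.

Sat(r & q) = {n1}
EG (r & q): greatest fixpoint, start Z0 = {n1}, keep only states in Sat with some successor in Z. Already a fixed point.
Sat(EG (r & q)) = {n1}
E[r U EG (r & q)]: least fixpoint, start Z0 = Sat(EG (r & q)) = {n1}, add states in Sat(r) with some successor in Z. Already a fixed point.
Sat(E[r U EG (r & q)]) = {n1}
E[r U E[r U EG (r & q)]]: least fixpoint, start Z0 = Sat(E[r U EG (r & q)]) = {n1}, add states in Sat(r) with some successor in Z. Already a fixed point.
Sat(E[r U E[r U EG (r & q)]]) = {n1}

{n1}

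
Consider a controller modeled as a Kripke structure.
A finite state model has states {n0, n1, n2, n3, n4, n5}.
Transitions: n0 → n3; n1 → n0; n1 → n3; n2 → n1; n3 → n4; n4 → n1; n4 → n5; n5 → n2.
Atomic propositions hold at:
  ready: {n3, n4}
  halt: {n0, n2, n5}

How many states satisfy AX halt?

1

Sat(AX halt) = {s : every successor in {n0, n2, n5}} = {n5}
|Sat(AX halt)| = |{n5}| = 1.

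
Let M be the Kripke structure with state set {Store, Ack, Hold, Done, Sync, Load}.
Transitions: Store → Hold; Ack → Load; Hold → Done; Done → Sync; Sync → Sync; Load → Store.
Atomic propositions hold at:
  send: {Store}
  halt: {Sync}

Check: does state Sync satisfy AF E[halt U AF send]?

No

AF send: least fixpoint, start Z0 = {Store}, add states with every successor in Z. Z1 = {Store, Load}; Z2 = {Store, Ack, Load}; fixed.
Sat(AF send) = {Store, Ack, Load}
E[halt U AF send]: least fixpoint, start Z0 = Sat(AF send) = {Store, Ack, Load}, add states in Sat(halt) with some successor in Z. Already a fixed point.
Sat(E[halt U AF send]) = {Store, Ack, Load}
AF E[halt U AF send]: least fixpoint, start Z0 = {Store, Ack, Load}, add states with every successor in Z. Already a fixed point.
Sat(AF E[halt U AF send]) = {Store, Ack, Load}
Sync ∉ Sat(AF E[halt U AF send]) = {Store, Ack, Load}, so the formula does not hold at Sync.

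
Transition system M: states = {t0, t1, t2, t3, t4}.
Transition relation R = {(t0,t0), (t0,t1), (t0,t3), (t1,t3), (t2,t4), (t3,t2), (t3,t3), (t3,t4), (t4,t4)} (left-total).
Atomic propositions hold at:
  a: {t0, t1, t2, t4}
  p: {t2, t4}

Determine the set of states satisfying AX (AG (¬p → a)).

Sat(¬p) = {t0, t1, t3}
Sat(¬p → a) = {t0, t1, t2, t4}
AG (¬p → a): greatest fixpoint, start Z0 = {t0, t1, t2, t4}, keep only states in Sat with every successor in Z. Z1 = {t2, t4}; fixed.
Sat(AG (¬p → a)) = {t2, t4}
Sat(AX (AG (¬p → a))) = {s : every successor in {t2, t4}} = {t2, t4}

{t2, t4}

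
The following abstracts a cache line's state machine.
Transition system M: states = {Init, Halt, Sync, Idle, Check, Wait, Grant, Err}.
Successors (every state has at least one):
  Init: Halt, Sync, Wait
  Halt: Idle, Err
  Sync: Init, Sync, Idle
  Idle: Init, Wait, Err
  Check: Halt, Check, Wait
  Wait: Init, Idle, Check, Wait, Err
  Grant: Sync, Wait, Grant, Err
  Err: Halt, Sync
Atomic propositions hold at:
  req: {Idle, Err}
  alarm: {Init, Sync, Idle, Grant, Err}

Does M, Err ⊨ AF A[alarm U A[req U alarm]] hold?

A[req U alarm]: least fixpoint, start Z0 = Sat(alarm) = {Init, Sync, Idle, Grant, Err}, add states in Sat(req) with every successor in Z. Already a fixed point.
Sat(A[req U alarm]) = {Init, Sync, Idle, Grant, Err}
A[alarm U A[req U alarm]]: least fixpoint, start Z0 = Sat(A[req U alarm]) = {Init, Sync, Idle, Grant, Err}, add states in Sat(alarm) with every successor in Z. Already a fixed point.
Sat(A[alarm U A[req U alarm]]) = {Init, Sync, Idle, Grant, Err}
AF A[alarm U A[req U alarm]]: least fixpoint, start Z0 = {Init, Sync, Idle, Grant, Err}, add states with every successor in Z. Z1 = {Init, Halt, Sync, Idle, Grant, Err}; fixed.
Sat(AF A[alarm U A[req U alarm]]) = {Init, Halt, Sync, Idle, Grant, Err}
Err ∈ Sat(AF A[alarm U A[req U alarm]]) = {Init, Halt, Sync, Idle, Grant, Err}, so the formula holds at Err.

Yes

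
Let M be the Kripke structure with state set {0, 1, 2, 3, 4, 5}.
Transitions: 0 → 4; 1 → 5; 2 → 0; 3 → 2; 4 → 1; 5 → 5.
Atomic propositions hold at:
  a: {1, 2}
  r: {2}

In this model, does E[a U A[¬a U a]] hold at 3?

Sat(¬a) = {0, 3, 4, 5}
A[¬a U a]: least fixpoint, start Z0 = Sat(a) = {1, 2}, add states in Sat(¬a) with every successor in Z. Z1 = {1, 2, 3, 4}; Z2 = {0, 1, 2, 3, 4}; fixed.
Sat(A[¬a U a]) = {0, 1, 2, 3, 4}
E[a U A[¬a U a]]: least fixpoint, start Z0 = Sat(A[¬a U a]) = {0, 1, 2, 3, 4}, add states in Sat(a) with some successor in Z. Already a fixed point.
Sat(E[a U A[¬a U a]]) = {0, 1, 2, 3, 4}
3 ∈ Sat(E[a U A[¬a U a]]) = {0, 1, 2, 3, 4}, so the formula holds at 3.

Yes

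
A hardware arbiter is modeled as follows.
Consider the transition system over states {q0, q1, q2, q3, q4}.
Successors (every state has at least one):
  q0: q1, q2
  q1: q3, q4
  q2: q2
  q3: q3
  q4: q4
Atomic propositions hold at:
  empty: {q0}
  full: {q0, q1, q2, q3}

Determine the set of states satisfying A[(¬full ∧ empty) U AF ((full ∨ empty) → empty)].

{q0, q4}

Sat(¬full) = {q4}
Sat(¬full ∧ empty) = ∅
Sat(full ∨ empty) = {q0, q1, q2, q3}
Sat((full ∨ empty) → empty) = {q0, q4}
AF ((full ∨ empty) → empty): least fixpoint, start Z0 = {q0, q4}, add states with every successor in Z. Already a fixed point.
Sat(AF ((full ∨ empty) → empty)) = {q0, q4}
A[(¬full ∧ empty) U AF ((full ∨ empty) → empty)]: least fixpoint, start Z0 = Sat(AF ((full ∨ empty) → empty)) = {q0, q4}, add states in Sat(¬full ∧ empty) with every successor in Z. Already a fixed point.
Sat(A[(¬full ∧ empty) U AF ((full ∨ empty) → empty)]) = {q0, q4}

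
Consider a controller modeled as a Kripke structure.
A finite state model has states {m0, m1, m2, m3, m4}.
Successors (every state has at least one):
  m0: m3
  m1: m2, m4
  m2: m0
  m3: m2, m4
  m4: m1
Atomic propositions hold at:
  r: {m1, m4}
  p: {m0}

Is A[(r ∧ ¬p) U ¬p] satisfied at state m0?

No

Sat(¬p) = {m1, m2, m3, m4}
Sat(r ∧ ¬p) = {m1, m4}
A[(r ∧ ¬p) U ¬p]: least fixpoint, start Z0 = Sat(¬p) = {m1, m2, m3, m4}, add states in Sat(r ∧ ¬p) with every successor in Z. Already a fixed point.
Sat(A[(r ∧ ¬p) U ¬p]) = {m1, m2, m3, m4}
m0 ∉ Sat(A[(r ∧ ¬p) U ¬p]) = {m1, m2, m3, m4}, so the formula does not hold at m0.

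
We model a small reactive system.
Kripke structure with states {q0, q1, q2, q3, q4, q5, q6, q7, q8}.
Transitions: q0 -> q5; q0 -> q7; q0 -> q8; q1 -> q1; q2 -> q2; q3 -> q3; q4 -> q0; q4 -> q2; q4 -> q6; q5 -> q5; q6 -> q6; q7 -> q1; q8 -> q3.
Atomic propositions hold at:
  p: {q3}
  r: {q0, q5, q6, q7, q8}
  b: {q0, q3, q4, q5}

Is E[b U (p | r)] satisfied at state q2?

Sat(p | r) = {q0, q3, q5, q6, q7, q8}
E[b U (p | r)]: least fixpoint, start Z0 = Sat((p | r)) = {q0, q3, q5, q6, q7, q8}, add states in Sat(b) with some successor in Z. Z1 = {q0, q3, q4, q5, q6, q7, q8}; fixed.
Sat(E[b U (p | r)]) = {q0, q3, q4, q5, q6, q7, q8}
q2 ∉ Sat(E[b U (p | r)]) = {q0, q3, q4, q5, q6, q7, q8}, so the formula does not hold at q2.

No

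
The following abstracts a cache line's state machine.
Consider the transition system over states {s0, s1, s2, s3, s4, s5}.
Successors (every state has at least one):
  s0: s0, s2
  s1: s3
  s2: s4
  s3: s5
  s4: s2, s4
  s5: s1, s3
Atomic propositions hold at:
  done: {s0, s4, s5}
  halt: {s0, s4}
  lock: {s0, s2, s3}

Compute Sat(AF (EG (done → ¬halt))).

Sat(¬halt) = {s1, s2, s3, s5}
Sat(done → ¬halt) = {s1, s2, s3, s5}
EG (done → ¬halt): greatest fixpoint, start Z0 = {s1, s2, s3, s5}, keep only states in Sat with some successor in Z. Z1 = {s1, s3, s5}; fixed.
Sat(EG (done → ¬halt)) = {s1, s3, s5}
AF (EG (done → ¬halt)): least fixpoint, start Z0 = {s1, s3, s5}, add states with every successor in Z. Already a fixed point.
Sat(AF (EG (done → ¬halt))) = {s1, s3, s5}

{s1, s3, s5}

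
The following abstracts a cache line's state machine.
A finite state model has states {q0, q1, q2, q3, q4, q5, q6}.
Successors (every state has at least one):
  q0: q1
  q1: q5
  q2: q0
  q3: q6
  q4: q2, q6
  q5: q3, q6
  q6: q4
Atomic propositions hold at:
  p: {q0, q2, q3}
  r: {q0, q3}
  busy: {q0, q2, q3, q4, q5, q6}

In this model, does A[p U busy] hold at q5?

Yes

A[p U busy]: least fixpoint, start Z0 = Sat(busy) = {q0, q2, q3, q4, q5, q6}, add states in Sat(p) with every successor in Z. Already a fixed point.
Sat(A[p U busy]) = {q0, q2, q3, q4, q5, q6}
q5 ∈ Sat(A[p U busy]) = {q0, q2, q3, q4, q5, q6}, so the formula holds at q5.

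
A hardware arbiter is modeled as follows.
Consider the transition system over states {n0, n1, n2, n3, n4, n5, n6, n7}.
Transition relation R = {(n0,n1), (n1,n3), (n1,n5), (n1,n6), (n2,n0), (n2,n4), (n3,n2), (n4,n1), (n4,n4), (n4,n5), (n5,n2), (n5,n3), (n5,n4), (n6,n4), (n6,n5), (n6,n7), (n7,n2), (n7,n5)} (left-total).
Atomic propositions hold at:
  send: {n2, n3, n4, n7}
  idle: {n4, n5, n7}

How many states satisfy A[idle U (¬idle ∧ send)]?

2

Sat(¬idle) = {n0, n1, n2, n3, n6}
Sat(¬idle ∧ send) = {n2, n3}
A[idle U (¬idle ∧ send)]: least fixpoint, start Z0 = Sat((¬idle ∧ send)) = {n2, n3}, add states in Sat(idle) with every successor in Z. Already a fixed point.
Sat(A[idle U (¬idle ∧ send)]) = {n2, n3}
|Sat(A[idle U (¬idle ∧ send)])| = |{n2, n3}| = 2.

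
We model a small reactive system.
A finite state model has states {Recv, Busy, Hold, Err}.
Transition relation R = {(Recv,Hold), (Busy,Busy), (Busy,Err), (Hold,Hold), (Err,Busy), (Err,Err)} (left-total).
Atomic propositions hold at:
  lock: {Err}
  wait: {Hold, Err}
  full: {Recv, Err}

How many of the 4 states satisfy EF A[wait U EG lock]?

EG lock: greatest fixpoint, start Z0 = {Err}, keep only states in Sat with some successor in Z. Already a fixed point.
Sat(EG lock) = {Err}
A[wait U EG lock]: least fixpoint, start Z0 = Sat(EG lock) = {Err}, add states in Sat(wait) with every successor in Z. Already a fixed point.
Sat(A[wait U EG lock]) = {Err}
EF A[wait U EG lock]: least fixpoint, start Z0 = {Err}, add states with some successor in Z. Z1 = {Busy, Err}; fixed.
Sat(EF A[wait U EG lock]) = {Busy, Err}
|Sat(EF A[wait U EG lock])| = |{Busy, Err}| = 2.

2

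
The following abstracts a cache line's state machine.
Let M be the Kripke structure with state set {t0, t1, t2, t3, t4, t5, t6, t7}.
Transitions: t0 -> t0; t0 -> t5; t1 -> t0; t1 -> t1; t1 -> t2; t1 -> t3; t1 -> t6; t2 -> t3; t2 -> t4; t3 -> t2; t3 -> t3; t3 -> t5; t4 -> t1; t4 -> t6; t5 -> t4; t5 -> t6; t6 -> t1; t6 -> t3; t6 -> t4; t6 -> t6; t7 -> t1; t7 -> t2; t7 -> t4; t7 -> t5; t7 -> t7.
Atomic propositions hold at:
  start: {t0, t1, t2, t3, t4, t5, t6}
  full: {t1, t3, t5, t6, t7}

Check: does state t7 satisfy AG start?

No

AG start: greatest fixpoint, start Z0 = {t0, t1, t2, t3, t4, t5, t6}, keep only states in Sat with every successor in Z. Already a fixed point.
Sat(AG start) = {t0, t1, t2, t3, t4, t5, t6}
t7 ∉ Sat(AG start) = {t0, t1, t2, t3, t4, t5, t6}, so the formula does not hold at t7.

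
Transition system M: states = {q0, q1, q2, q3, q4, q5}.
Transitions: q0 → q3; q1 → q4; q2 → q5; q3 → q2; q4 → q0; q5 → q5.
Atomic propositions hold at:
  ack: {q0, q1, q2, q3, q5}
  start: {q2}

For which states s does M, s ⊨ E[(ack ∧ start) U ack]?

Sat(ack ∧ start) = {q2}
E[(ack ∧ start) U ack]: least fixpoint, start Z0 = Sat(ack) = {q0, q1, q2, q3, q5}, add states in Sat(ack ∧ start) with some successor in Z. Already a fixed point.
Sat(E[(ack ∧ start) U ack]) = {q0, q1, q2, q3, q5}

{q0, q1, q2, q3, q5}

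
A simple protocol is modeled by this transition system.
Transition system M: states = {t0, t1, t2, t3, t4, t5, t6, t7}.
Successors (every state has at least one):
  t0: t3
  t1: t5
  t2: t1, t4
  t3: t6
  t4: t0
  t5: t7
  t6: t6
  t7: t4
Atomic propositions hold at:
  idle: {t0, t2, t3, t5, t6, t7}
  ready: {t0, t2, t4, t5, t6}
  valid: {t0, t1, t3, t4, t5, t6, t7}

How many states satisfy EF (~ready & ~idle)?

2

Sat(~ready) = {t1, t3, t7}
Sat(~idle) = {t1, t4}
Sat(~ready & ~idle) = {t1}
EF (~ready & ~idle): least fixpoint, start Z0 = {t1}, add states with some successor in Z. Z1 = {t1, t2}; fixed.
Sat(EF (~ready & ~idle)) = {t1, t2}
|Sat(EF (~ready & ~idle))| = |{t1, t2}| = 2.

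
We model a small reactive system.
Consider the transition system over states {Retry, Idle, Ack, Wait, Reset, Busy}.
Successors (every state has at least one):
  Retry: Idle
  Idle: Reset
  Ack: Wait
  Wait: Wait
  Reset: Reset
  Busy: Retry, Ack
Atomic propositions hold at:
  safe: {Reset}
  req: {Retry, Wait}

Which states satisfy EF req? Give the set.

EF req: least fixpoint, start Z0 = {Retry, Wait}, add states with some successor in Z. Z1 = {Retry, Ack, Wait, Busy}; fixed.
Sat(EF req) = {Retry, Ack, Wait, Busy}

{Retry, Ack, Wait, Busy}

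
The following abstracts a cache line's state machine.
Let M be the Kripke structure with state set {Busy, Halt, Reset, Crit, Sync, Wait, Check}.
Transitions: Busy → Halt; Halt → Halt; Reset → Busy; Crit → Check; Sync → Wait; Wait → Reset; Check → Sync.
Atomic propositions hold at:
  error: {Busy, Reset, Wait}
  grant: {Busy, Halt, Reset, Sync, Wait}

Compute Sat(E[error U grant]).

{Busy, Halt, Reset, Sync, Wait}

E[error U grant]: least fixpoint, start Z0 = Sat(grant) = {Busy, Halt, Reset, Sync, Wait}, add states in Sat(error) with some successor in Z. Already a fixed point.
Sat(E[error U grant]) = {Busy, Halt, Reset, Sync, Wait}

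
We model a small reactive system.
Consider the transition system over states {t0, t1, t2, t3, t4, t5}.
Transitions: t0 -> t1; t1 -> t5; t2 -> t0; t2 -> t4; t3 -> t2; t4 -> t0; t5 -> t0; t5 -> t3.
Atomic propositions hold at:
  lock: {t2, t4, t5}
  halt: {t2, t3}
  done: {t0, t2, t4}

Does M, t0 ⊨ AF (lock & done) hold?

No

Sat(lock & done) = {t2, t4}
AF (lock & done): least fixpoint, start Z0 = {t2, t4}, add states with every successor in Z. Z1 = {t2, t3, t4}; fixed.
Sat(AF (lock & done)) = {t2, t3, t4}
t0 ∉ Sat(AF (lock & done)) = {t2, t3, t4}, so the formula does not hold at t0.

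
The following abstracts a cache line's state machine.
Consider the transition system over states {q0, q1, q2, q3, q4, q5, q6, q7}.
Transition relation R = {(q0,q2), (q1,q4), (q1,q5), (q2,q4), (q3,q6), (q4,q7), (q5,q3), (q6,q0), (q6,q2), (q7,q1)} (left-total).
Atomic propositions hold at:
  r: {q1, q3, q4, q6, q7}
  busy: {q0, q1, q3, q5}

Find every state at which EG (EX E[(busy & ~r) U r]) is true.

Sat(~r) = {q0, q2, q5}
Sat(busy & ~r) = {q0, q5}
E[(busy & ~r) U r]: least fixpoint, start Z0 = Sat(r) = {q1, q3, q4, q6, q7}, add states in Sat(busy & ~r) with some successor in Z. Z1 = {q1, q3, q4, q5, q6, q7}; fixed.
Sat(E[(busy & ~r) U r]) = {q1, q3, q4, q5, q6, q7}
Sat(EX E[(busy & ~r) U r]) = {s : some successor in {q1, q3, q4, q5, q6, q7}} = {q1, q2, q3, q4, q5, q7}
EG (EX E[(busy & ~r) U r]): greatest fixpoint, start Z0 = {q1, q2, q3, q4, q5, q7}, keep only states in Sat with some successor in Z. Z1 = {q1, q2, q4, q5, q7}; Z2 = {q1, q2, q4, q7}; fixed.
Sat(EG (EX E[(busy & ~r) U r])) = {q1, q2, q4, q7}

{q1, q2, q4, q7}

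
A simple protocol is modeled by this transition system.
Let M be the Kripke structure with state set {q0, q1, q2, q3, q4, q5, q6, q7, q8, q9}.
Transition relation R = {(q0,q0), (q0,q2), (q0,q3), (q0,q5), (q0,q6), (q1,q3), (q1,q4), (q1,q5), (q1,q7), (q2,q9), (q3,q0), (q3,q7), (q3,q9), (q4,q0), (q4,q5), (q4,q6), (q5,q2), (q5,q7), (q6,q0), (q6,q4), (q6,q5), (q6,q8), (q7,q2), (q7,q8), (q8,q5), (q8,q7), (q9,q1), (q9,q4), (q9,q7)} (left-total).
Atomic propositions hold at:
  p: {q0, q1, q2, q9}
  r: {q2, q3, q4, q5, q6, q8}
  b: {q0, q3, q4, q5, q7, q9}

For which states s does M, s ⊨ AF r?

AF r: least fixpoint, start Z0 = {q2, q3, q4, q5, q6, q8}, add states with every successor in Z. Z1 = {q2, q3, q4, q5, q6, q7, q8}; Z2 = {q1, q2, q3, q4, q5, q6, q7, q8}; Z3 = {q1, q2, q3, q4, q5, q6, q7, q8, q9}; fixed.
Sat(AF r) = {q1, q2, q3, q4, q5, q6, q7, q8, q9}

{q1, q2, q3, q4, q5, q6, q7, q8, q9}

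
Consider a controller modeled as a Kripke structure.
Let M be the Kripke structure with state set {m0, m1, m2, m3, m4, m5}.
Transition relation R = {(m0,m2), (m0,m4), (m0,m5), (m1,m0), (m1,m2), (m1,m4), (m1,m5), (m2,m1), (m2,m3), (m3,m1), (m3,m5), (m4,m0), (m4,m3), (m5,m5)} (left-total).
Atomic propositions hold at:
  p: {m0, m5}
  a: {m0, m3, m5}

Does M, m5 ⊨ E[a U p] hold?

E[a U p]: least fixpoint, start Z0 = Sat(p) = {m0, m5}, add states in Sat(a) with some successor in Z. Z1 = {m0, m3, m5}; fixed.
Sat(E[a U p]) = {m0, m3, m5}
m5 ∈ Sat(E[a U p]) = {m0, m3, m5}, so the formula holds at m5.

Yes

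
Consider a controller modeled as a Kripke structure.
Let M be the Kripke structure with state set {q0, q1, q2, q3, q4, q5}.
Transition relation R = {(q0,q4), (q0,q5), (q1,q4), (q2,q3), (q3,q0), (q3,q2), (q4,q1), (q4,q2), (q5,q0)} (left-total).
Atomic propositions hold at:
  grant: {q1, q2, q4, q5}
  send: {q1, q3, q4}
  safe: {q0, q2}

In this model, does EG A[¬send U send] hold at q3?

Yes

Sat(¬send) = {q0, q2, q5}
A[¬send U send]: least fixpoint, start Z0 = Sat(send) = {q1, q3, q4}, add states in Sat(¬send) with every successor in Z. Z1 = {q1, q2, q3, q4}; fixed.
Sat(A[¬send U send]) = {q1, q2, q3, q4}
EG A[¬send U send]: greatest fixpoint, start Z0 = {q1, q2, q3, q4}, keep only states in Sat with some successor in Z. Already a fixed point.
Sat(EG A[¬send U send]) = {q1, q2, q3, q4}
q3 ∈ Sat(EG A[¬send U send]) = {q1, q2, q3, q4}, so the formula holds at q3.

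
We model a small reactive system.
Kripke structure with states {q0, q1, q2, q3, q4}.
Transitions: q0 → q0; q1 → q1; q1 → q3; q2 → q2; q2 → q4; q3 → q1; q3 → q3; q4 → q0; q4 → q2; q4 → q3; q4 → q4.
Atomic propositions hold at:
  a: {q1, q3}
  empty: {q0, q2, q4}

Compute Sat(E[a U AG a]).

AG a: greatest fixpoint, start Z0 = {q1, q3}, keep only states in Sat with every successor in Z. Already a fixed point.
Sat(AG a) = {q1, q3}
E[a U AG a]: least fixpoint, start Z0 = Sat(AG a) = {q1, q3}, add states in Sat(a) with some successor in Z. Already a fixed point.
Sat(E[a U AG a]) = {q1, q3}

{q1, q3}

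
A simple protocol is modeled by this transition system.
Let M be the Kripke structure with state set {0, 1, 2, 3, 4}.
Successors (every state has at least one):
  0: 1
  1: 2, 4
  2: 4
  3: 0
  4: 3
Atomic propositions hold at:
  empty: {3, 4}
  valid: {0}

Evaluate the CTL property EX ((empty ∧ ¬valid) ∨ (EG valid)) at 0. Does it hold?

Sat(¬valid) = {1, 2, 3, 4}
Sat(empty ∧ ¬valid) = {3, 4}
EG valid: greatest fixpoint, start Z0 = {0}, keep only states in Sat with some successor in Z. Z1 = ∅; fixed.
Sat(EG valid) = ∅
Sat((empty ∧ ¬valid) ∨ (EG valid)) = {3, 4}
Sat(EX ((empty ∧ ¬valid) ∨ (EG valid))) = {s : some successor in {3, 4}} = {1, 2, 4}
0 ∉ Sat(EX ((empty ∧ ¬valid) ∨ (EG valid))) = {1, 2, 4}, so the formula does not hold at 0.

No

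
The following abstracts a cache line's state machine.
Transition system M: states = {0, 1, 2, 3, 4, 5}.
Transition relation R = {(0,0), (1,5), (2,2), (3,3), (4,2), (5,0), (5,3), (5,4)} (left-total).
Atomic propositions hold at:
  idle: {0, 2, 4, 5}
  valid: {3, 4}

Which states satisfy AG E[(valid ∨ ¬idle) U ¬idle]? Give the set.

Sat(¬idle) = {1, 3}
Sat(valid ∨ ¬idle) = {1, 3, 4}
E[(valid ∨ ¬idle) U ¬idle]: least fixpoint, start Z0 = Sat(¬idle) = {1, 3}, add states in Sat(valid ∨ ¬idle) with some successor in Z. Already a fixed point.
Sat(E[(valid ∨ ¬idle) U ¬idle]) = {1, 3}
AG E[(valid ∨ ¬idle) U ¬idle]: greatest fixpoint, start Z0 = {1, 3}, keep only states in Sat with every successor in Z. Z1 = {3}; fixed.
Sat(AG E[(valid ∨ ¬idle) U ¬idle]) = {3}

{3}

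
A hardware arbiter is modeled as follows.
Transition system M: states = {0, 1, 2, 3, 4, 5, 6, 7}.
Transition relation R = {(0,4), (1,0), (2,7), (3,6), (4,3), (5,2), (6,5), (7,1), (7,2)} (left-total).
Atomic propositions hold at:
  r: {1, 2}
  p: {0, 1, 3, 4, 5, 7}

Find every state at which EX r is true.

{5, 7}

Sat(EX r) = {s : some successor in {1, 2}} = {5, 7}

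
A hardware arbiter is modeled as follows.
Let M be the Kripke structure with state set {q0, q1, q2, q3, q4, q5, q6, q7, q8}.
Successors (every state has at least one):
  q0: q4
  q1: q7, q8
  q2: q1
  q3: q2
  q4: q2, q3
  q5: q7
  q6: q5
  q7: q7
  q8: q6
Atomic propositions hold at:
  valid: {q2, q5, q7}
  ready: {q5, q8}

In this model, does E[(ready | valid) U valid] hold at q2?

Yes

Sat(ready | valid) = {q2, q5, q7, q8}
E[(ready | valid) U valid]: least fixpoint, start Z0 = Sat(valid) = {q2, q5, q7}, add states in Sat(ready | valid) with some successor in Z. Already a fixed point.
Sat(E[(ready | valid) U valid]) = {q2, q5, q7}
q2 ∈ Sat(E[(ready | valid) U valid]) = {q2, q5, q7}, so the formula holds at q2.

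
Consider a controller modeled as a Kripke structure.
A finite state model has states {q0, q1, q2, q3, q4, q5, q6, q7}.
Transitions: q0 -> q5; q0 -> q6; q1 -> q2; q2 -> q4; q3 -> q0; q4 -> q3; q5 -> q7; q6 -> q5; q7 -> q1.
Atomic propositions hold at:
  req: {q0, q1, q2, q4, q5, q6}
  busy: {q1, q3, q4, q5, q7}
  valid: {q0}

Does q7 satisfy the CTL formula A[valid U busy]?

A[valid U busy]: least fixpoint, start Z0 = Sat(busy) = {q1, q3, q4, q5, q7}, add states in Sat(valid) with every successor in Z. Already a fixed point.
Sat(A[valid U busy]) = {q1, q3, q4, q5, q7}
q7 ∈ Sat(A[valid U busy]) = {q1, q3, q4, q5, q7}, so the formula holds at q7.

Yes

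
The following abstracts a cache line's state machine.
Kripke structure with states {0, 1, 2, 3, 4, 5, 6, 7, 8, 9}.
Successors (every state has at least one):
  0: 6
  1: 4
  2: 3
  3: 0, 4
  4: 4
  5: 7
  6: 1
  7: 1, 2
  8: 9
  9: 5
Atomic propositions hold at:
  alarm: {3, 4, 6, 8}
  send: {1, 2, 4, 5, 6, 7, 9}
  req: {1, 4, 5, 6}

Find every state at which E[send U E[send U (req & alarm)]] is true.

Sat(req & alarm) = {4, 6}
E[send U (req & alarm)]: least fixpoint, start Z0 = Sat((req & alarm)) = {4, 6}, add states in Sat(send) with some successor in Z. Z1 = {1, 4, 6}; Z2 = {1, 4, 6, 7}; Z3 = {1, 4, 5, 6, 7}; Z4 = {1, 4, 5, 6, 7, 9}; fixed.
Sat(E[send U (req & alarm)]) = {1, 4, 5, 6, 7, 9}
E[send U E[send U (req & alarm)]]: least fixpoint, start Z0 = Sat(E[send U (req & alarm)]) = {1, 4, 5, 6, 7, 9}, add states in Sat(send) with some successor in Z. Already a fixed point.
Sat(E[send U E[send U (req & alarm)]]) = {1, 4, 5, 6, 7, 9}

{1, 4, 5, 6, 7, 9}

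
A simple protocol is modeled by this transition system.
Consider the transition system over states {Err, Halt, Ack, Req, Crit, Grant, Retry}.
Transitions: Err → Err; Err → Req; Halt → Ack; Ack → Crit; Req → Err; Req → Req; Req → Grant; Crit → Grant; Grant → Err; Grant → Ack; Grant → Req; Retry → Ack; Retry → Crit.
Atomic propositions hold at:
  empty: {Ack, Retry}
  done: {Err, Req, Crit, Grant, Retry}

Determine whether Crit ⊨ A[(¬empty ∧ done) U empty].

Sat(¬empty) = {Err, Halt, Req, Crit, Grant}
Sat(¬empty ∧ done) = {Err, Req, Crit, Grant}
A[(¬empty ∧ done) U empty]: least fixpoint, start Z0 = Sat(empty) = {Ack, Retry}, add states in Sat(¬empty ∧ done) with every successor in Z. Already a fixed point.
Sat(A[(¬empty ∧ done) U empty]) = {Ack, Retry}
Crit ∉ Sat(A[(¬empty ∧ done) U empty]) = {Ack, Retry}, so the formula does not hold at Crit.

No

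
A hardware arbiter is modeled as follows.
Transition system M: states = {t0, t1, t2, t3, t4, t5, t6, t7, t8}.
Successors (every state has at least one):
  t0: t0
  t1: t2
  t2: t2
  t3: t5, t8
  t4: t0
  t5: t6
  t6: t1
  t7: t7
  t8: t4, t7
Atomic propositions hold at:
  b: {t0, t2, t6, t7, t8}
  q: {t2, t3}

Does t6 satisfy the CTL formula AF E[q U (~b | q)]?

Yes

Sat(~b) = {t1, t3, t4, t5}
Sat(~b | q) = {t1, t2, t3, t4, t5}
E[q U (~b | q)]: least fixpoint, start Z0 = Sat((~b | q)) = {t1, t2, t3, t4, t5}, add states in Sat(q) with some successor in Z. Already a fixed point.
Sat(E[q U (~b | q)]) = {t1, t2, t3, t4, t5}
AF E[q U (~b | q)]: least fixpoint, start Z0 = {t1, t2, t3, t4, t5}, add states with every successor in Z. Z1 = {t1, t2, t3, t4, t5, t6}; fixed.
Sat(AF E[q U (~b | q)]) = {t1, t2, t3, t4, t5, t6}
t6 ∈ Sat(AF E[q U (~b | q)]) = {t1, t2, t3, t4, t5, t6}, so the formula holds at t6.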